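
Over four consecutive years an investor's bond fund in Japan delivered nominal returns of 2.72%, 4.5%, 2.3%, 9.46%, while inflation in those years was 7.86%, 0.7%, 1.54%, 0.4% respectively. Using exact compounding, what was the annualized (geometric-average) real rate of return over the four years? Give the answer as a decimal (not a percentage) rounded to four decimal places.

Nominal growth factor = 1.0272 × 1.0450 × 1.0230 × 1.0946 = 1.20199422
Price-level growth factor = 1.0786 × 1.0070 × 1.0154 × 1.0040 = 1.10728842
Real growth factor = 1.20199422 / 1.10728842 = 1.08552948
Annualized real rate = 1.08552948^(1/4) − 1 = 2.0729% → 0.0207.

0.0207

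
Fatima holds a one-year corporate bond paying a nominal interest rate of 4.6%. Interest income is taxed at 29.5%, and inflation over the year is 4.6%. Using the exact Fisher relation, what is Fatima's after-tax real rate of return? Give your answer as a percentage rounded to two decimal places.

After-tax nominal return = 4.6% × (1 − 0.295) = 3.2430%.
1 + r = 1.03243 / 1.04600 = 0.987027
After-tax real rate = 0.987027 − 1 → -1.30%.

-1.30%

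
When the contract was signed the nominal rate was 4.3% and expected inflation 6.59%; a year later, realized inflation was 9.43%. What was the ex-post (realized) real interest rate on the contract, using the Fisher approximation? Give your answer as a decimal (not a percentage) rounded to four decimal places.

-0.0513

Ex-post: 4.3% − 9.43% = -5.130%
So the realized real rate is -0.0513.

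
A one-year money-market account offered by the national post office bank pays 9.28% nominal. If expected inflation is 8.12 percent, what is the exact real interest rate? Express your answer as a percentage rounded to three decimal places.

By the Fisher relation, 1 + r = (1 + i)/(1 + π).
1 + r = 1.09280 / 1.08120 = 1.010729
r = 1.010729 − 1 = 1.0729%, i.e. 1.073%.

1.073%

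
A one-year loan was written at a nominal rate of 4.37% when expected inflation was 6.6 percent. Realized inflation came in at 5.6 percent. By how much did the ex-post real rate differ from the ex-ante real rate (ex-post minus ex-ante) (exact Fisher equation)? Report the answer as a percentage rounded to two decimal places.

0.93%

Ex-ante: (1 + 0.0437)/(1 + 0.0660) − 1 = -2.0919%
Ex-post: (1 + 0.0437)/(1 + 0.0560) − 1 = -1.1648%
Difference (ex-post − ex-ante) = 0.9272% → 0.93%.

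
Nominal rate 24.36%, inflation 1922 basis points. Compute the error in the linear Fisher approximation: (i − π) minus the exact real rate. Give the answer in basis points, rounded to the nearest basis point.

Approximate: r ≈ 24.360% − 19.220% = 5.1400%
Exact: (1 + 0.2436)/(1 + 0.1922) − 1 = 4.3114%
Error = 5.1400% − 4.3114% = 0.8286% → 83 basis points.

83 basis points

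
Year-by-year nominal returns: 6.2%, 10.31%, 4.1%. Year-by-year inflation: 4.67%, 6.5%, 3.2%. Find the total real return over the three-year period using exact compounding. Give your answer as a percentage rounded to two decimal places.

Nominal growth factor = 1.0620 × 1.1031 × 1.0410 = 1.219523
Price-level growth factor = 1.0467 × 1.0650 × 1.0320 = 1.150407
Real growth factor = 1.219523 / 1.150407 = 1.060080
Total real return = 1.060080 − 1 → 6.01%.

6.01%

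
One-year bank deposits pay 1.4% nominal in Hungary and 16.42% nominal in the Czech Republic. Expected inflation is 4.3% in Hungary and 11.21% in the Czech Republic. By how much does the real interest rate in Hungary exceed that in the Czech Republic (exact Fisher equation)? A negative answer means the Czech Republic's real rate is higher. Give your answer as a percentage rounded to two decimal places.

-7.47%

Hungary: (1 + 0.0140)/(1 + 0.0430) − 1 = -2.7804%
The Czech Republic: (1 + 0.1642)/(1 + 0.1121) − 1 = 4.6848%
Differential = -2.7804% − 4.6848% = -7.4653% → -7.47%.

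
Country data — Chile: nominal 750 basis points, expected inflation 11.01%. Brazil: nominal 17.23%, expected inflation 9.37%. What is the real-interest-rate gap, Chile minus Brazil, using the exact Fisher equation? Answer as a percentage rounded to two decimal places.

Chile: (1 + 0.0750)/(1 + 0.1101) − 1 = -3.1619%
Brazil: (1 + 0.1723)/(1 + 0.0937) − 1 = 7.1866%
Differential = -3.1619% − 7.1866% = -10.3485% → -10.35%.

-10.35%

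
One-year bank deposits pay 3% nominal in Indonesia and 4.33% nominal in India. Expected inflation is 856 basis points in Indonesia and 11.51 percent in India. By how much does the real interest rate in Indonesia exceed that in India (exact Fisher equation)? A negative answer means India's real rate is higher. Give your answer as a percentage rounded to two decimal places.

Indonesia: (1 + 0.0300)/(1 + 0.0856) − 1 = -5.1216%
India: (1 + 0.0433)/(1 + 0.1151) − 1 = -6.4389%
Differential = -5.1216% − (-6.4389%) = 1.3173% → 1.32%.

1.32%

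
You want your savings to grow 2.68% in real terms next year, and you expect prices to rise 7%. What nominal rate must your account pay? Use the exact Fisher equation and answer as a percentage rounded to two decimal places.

9.87%

(1 + i) = (1 + r)(1 + π) = 1.02680 × 1.07000 = 1.098676
i = 1.098676 − 1, so the required nominal rate is 9.87%.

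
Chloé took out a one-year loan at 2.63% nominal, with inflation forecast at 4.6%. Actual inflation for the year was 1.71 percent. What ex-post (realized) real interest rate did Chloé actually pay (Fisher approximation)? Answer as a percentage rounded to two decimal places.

Ex-post: 2.63% − 1.71% = 0.920%
So the realized real rate is 0.92%.

0.92%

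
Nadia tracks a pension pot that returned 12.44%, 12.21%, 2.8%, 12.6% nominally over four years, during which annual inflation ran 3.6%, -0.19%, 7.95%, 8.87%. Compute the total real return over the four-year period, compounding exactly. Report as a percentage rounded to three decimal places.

20.176%

Nominal growth factor = 1.1244 × 1.1221 × 1.0280 × 1.1260 = 1.460441
Price-level growth factor = 1.0360 × 0.9981 × 1.0795 × 1.0887 = 1.215247
Real growth factor = 1.460441 / 1.215247 = 1.201764
Total real return = 1.201764 − 1 → 20.176%.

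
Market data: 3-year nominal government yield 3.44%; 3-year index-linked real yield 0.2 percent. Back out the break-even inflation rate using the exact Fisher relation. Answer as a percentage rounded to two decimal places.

3.23%

(1 + π) = (1 + i)/(1 + r) = 1.03440 / 1.00200 = 1.032335
Break-even inflation = 1.032335 − 1 → 3.23%.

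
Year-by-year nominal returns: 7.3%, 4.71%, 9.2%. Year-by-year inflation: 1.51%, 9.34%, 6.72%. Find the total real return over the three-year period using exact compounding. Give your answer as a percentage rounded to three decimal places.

Compound the nominal returns: 1.0730 × 1.0471 × 1.0920 = 1.226904.
Compound inflation: 1.0151 × 1.0934 × 1.0672 = 1.184496.
Deflate: 1.226904 / 1.184496 = 1.035802.
Total real return = 1.035802 − 1 → 3.580%.

3.580%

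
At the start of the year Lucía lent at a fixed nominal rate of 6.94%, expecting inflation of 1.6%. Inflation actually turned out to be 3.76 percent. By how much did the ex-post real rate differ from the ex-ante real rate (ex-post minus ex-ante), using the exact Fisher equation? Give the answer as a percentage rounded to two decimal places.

Ex-ante: (1 + 0.0694)/(1 + 0.0160) − 1 = 5.2559%
Ex-post: (1 + 0.0694)/(1 + 0.0376) − 1 = 3.0648%
Difference (ex-post − ex-ante) = -2.1911% → -2.19%.

-2.19%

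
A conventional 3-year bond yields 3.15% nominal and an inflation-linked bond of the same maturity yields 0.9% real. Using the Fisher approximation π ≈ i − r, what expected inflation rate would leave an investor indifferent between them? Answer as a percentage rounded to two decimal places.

2.25%

π ≈ i − r = 3.15% − 0.9% → 2.25%.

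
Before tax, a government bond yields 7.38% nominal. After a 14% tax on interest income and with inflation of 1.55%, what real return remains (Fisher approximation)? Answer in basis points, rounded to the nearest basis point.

480 basis points

After-tax nominal return = 7.38% × (1 − 0.14) = 6.3468%.
r ≈ 6.3468% − 1.55% → 480 basis points.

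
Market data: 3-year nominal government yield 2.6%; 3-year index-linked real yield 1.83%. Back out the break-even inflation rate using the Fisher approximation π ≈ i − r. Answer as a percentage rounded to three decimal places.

π ≈ i − r = 2.6% − 1.83% → 0.770%.

0.770%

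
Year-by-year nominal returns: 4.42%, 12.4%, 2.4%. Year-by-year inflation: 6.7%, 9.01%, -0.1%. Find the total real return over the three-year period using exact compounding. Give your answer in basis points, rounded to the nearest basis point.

343 basis points

Nominal growth factor = 1.0442 × 1.1240 × 1.0240 = 1.201849
Price-level growth factor = 1.0670 × 1.0901 × 0.9990 = 1.161974
Real growth factor = 1.201849 / 1.161974 = 1.034317
Total real return = 1.034317 − 1 → 343 basis points.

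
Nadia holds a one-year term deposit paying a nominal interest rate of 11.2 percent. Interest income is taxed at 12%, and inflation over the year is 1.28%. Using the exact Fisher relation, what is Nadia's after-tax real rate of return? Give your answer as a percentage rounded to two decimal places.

8.47%

After-tax nominal return = 11.2% × (1 − 0.12) = 9.8560%.
1 + r = 1.09856 / 1.01280 = 1.084676
After-tax real rate = 1.084676 − 1 → 8.47%.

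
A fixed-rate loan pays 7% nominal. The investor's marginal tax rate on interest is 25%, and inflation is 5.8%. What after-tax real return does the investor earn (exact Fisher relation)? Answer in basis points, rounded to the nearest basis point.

After-tax nominal return = 7% × (1 − 0.25) = 5.2500%.
1 + r = 1.05250 / 1.05800 = 0.994802
After-tax real rate = 0.994802 − 1 → -52 basis points.

-52 basis points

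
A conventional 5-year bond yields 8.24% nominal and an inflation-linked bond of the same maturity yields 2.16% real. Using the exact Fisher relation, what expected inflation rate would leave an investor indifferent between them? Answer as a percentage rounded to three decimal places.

(1 + π) = (1 + i)/(1 + r) = 1.08240 / 1.02160 = 1.059514
Break-even inflation = 1.059514 − 1 → 5.951%.

5.951%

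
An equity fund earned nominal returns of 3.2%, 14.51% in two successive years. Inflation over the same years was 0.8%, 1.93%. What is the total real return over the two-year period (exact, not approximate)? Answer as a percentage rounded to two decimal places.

15.02%

Nominal growth factor = 1.0320 × 1.1451 = 1.181743
Price-level growth factor = 1.0080 × 1.0193 = 1.027454
Real growth factor = 1.181743 / 1.027454 = 1.150166
Total real return = 1.150166 − 1 → 15.02%.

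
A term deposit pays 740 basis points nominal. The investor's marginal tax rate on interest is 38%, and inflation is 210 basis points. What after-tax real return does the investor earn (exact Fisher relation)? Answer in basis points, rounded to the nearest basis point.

244 basis points

After-tax nominal return = 7.4% × (1 − 0.38) = 4.5880%.
1 + r = 1.04588 / 1.02100 = 1.024368
After-tax real rate = 1.024368 − 1 → 244 basis points.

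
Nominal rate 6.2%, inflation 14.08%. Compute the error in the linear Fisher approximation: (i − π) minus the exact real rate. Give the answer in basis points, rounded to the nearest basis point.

-97 basis points

Approximate: r ≈ 6.200% − 14.080% = -7.8800%
Exact: (1 + 0.0620)/(1 + 0.1408) − 1 = -6.9074%
Error = -7.8800% − (-6.9074%) = -0.9726% → -97 basis points.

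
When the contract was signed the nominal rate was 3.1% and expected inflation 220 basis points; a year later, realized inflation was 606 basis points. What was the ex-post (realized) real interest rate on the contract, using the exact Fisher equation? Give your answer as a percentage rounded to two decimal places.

-2.79%

Ex-post: (1 + 0.0310)/(1 + 0.0606) − 1 = -2.7909%
So the realized real rate is -2.79%.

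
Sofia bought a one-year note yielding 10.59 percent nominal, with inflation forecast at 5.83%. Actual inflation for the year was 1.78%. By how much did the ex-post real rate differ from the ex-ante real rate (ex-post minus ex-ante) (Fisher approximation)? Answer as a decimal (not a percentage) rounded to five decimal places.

0.04050

Ex-ante: 10.59% − 5.83% = 4.760%
Ex-post: 10.59% − 1.78% = 8.810%
Difference (ex-post − ex-ante) = 4.0500% → 0.04050.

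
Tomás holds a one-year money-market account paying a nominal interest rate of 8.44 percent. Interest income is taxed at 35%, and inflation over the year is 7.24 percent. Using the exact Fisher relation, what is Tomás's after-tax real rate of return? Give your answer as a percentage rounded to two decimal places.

After-tax nominal return = 8.44% × (1 − 0.35) = 5.4860%.
1 + r = 1.05486 / 1.07240 = 0.983644
After-tax real rate = 0.983644 − 1 → -1.64%.

-1.64%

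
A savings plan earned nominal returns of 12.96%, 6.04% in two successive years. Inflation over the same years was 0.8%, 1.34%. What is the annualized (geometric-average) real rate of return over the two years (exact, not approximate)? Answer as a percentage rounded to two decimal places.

Nominal growth factor = 1.1296 × 1.0604 = 1.19782784
Price-level growth factor = 1.0080 × 1.0134 = 1.02150720
Real growth factor = 1.19782784 / 1.02150720 = 1.17260832
Annualized real rate = 1.17260832^(1/2) − 1 = 8.2870% → 8.29%.

8.29%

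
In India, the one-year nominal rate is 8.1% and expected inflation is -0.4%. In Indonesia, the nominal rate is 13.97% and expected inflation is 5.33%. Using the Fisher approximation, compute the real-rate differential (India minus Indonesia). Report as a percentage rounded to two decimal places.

India: 8.1% − (-0.4%) = 8.500%
Indonesia: 13.97% − 5.33% = 8.640%
Differential = -0.140% → -0.14%.

-0.14%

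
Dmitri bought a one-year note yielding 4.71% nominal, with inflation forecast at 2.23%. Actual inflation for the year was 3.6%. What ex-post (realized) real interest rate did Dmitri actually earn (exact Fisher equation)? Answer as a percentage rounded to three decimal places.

1.071%

Ex-post: (1 + 0.0471)/(1 + 0.0360) − 1 = 1.0714%
So the realized real rate is 1.071%.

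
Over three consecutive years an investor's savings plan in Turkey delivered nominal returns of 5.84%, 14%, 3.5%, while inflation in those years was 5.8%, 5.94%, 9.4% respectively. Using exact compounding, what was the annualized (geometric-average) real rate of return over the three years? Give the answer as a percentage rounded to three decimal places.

0.611%

Nominal growth factor = 1.0584 × 1.1400 × 1.0350 = 1.24880616
Price-level growth factor = 1.0580 × 1.0594 × 1.0940 = 1.22620465
Real growth factor = 1.24880616 / 1.22620465 = 1.01843209
Annualized real rate = 1.01843209^(1/3) − 1 = 0.6107% → 0.611%.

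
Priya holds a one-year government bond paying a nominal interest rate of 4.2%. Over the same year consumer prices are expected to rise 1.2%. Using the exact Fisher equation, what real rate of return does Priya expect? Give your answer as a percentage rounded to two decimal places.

1 + r = 1.04200 / 1.01200 = 1.029644
r = 1.029644 − 1 = 2.9644%, i.e. 2.96%.

2.96%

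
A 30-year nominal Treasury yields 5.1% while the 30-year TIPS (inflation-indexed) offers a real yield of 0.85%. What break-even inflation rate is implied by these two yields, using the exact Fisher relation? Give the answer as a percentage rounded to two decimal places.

(1 + π) = (1 + i)/(1 + r) = 1.05100 / 1.00850 = 1.042142
Break-even inflation = 1.042142 − 1 → 4.21%.

4.21%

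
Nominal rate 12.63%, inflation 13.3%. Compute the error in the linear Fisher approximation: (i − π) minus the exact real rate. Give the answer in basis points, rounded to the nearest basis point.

Approximate: r ≈ 12.630% − 13.300% = -0.6700%
Exact: (1 + 0.1263)/(1 + 0.1330) − 1 = -0.5914%
Error = -0.6700% − (-0.5914%) = -0.0786% → -8 basis points.

-8 basis points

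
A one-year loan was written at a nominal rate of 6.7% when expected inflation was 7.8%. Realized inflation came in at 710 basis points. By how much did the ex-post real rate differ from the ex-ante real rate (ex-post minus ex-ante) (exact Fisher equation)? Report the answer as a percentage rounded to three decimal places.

Ex-ante: (1 + 0.0670)/(1 + 0.0780) − 1 = -1.0204%
Ex-post: (1 + 0.0670)/(1 + 0.0710) − 1 = -0.3735%
Difference (ex-post − ex-ante) = 0.6469% → 0.647%.

0.647%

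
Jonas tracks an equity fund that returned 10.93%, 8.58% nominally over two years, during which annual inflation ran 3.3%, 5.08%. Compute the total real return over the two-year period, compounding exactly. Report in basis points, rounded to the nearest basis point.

1096 basis points

Nominal growth factor = 1.1093 × 1.0858 = 1.204478
Price-level growth factor = 1.0330 × 1.0508 = 1.085476
Real growth factor = 1.204478 / 1.085476 = 1.109631
Total real return = 1.109631 − 1 → 1096 basis points.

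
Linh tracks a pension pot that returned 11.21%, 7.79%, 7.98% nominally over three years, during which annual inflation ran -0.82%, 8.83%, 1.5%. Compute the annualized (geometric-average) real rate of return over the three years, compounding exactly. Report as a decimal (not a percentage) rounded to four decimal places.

Nominal growth factor = 1.1121 × 1.0779 × 1.0798 = 1.29439145
Price-level growth factor = 0.9918 × 1.0883 × 1.0150 = 1.09556658
Real growth factor = 1.29439145 / 1.09556658 = 1.18148132
Annualized real rate = 1.18148132^(1/3) − 1 = 5.7164% → 0.0572.

0.0572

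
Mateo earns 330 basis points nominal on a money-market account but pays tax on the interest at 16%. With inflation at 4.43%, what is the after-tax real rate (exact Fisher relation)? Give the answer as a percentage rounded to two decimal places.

-1.59%

After-tax nominal return = 3.3% × (1 − 0.16) = 2.7720%.
1 + r = 1.02772 / 1.04430 = 0.984123
After-tax real rate = 0.984123 − 1 → -1.59%.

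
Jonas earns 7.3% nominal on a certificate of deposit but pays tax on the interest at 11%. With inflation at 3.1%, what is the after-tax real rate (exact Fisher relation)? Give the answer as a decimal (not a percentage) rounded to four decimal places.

0.0329

After-tax nominal return = 7.3% × (1 − 0.11) = 6.4970%.
1 + r = 1.06497 / 1.03100 = 1.032949
After-tax real rate = 1.032949 − 1 → 0.0329.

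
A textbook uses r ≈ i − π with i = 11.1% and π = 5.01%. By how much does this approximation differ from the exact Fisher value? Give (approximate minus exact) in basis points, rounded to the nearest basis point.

29 basis points

Approximate: r ≈ 11.100% − 5.010% = 6.0900%
Exact: (1 + 0.1110)/(1 + 0.0501) − 1 = 5.7994%
Error = 6.0900% − 5.7994% = 0.2906% → 29 basis points.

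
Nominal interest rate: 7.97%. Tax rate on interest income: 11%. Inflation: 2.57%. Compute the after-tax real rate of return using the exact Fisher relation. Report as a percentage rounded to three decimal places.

After-tax nominal return = 7.97% × (1 − 0.11) = 7.0933%.
1 + r = 1.070933 / 1.02570 = 1.044100
After-tax real rate = 1.044100 − 1 → 4.410%.

4.410%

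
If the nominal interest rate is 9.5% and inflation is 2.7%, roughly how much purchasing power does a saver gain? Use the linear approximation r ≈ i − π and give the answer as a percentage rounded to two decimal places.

6.80%

r ≈ i − π = 9.5% − 2.7% = 6.80%.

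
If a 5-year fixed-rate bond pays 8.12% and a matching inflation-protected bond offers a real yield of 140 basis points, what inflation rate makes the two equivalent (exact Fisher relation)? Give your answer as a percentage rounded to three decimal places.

6.627%

(1 + π) = (1 + i)/(1 + r) = 1.08120 / 1.01400 = 1.066272
Break-even inflation = 1.066272 − 1 → 6.627%.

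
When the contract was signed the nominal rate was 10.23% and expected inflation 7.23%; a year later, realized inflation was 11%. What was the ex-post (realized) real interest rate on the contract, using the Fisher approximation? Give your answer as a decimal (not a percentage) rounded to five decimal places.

-0.00770

Ex-post: 10.23% − 11% = -0.770%
So the realized real rate is -0.00770.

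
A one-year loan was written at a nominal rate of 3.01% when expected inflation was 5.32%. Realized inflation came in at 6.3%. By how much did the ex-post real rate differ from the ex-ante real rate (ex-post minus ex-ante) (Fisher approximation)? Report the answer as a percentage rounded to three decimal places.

Ex-ante: 3.01% − 5.32% = -2.310%
Ex-post: 3.01% − 6.3% = -3.290%
Difference (ex-post − ex-ante) = -0.9800% → -0.980%.

-0.980%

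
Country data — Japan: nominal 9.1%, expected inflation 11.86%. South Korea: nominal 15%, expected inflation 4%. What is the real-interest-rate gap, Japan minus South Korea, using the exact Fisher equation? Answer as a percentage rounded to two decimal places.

-13.04%

Japan: (1 + 0.0910)/(1 + 0.1186) − 1 = -2.4674%
South Korea: (1 + 0.1500)/(1 + 0.0400) − 1 = 10.5769%
Differential = -2.4674% − 10.5769% = -13.0443% → -13.04%.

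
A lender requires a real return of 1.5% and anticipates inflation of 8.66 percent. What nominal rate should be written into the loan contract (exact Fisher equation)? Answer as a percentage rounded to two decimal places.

10.29%

(1 + i) = (1 + r)(1 + π) = 1.01500 × 1.08660 = 1.102899
i = 1.102899 − 1, so the required nominal rate is 10.29%.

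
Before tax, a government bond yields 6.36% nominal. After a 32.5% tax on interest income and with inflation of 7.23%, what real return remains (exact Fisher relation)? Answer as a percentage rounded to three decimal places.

After-tax nominal return = 6.36% × (1 − 0.325) = 4.2930%.
1 + r = 1.04293 / 1.07230 = 0.972610
After-tax real rate = 0.972610 − 1 → -2.739%.

-2.739%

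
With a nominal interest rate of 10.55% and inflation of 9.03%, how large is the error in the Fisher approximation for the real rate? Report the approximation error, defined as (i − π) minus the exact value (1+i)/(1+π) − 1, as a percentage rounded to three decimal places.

0.126%

Approximate: r ≈ 10.550% − 9.030% = 1.5200%
Exact: (1 + 0.1055)/(1 + 0.0903) − 1 = 1.3941%
Error = 1.5200% − 1.3941% = 0.1259% → 0.126%.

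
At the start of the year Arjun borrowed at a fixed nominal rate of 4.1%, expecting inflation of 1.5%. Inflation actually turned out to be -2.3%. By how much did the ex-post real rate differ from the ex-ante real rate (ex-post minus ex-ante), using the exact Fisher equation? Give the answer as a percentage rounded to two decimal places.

3.99%

Ex-ante: (1 + 0.0410)/(1 + 0.0150) − 1 = 2.5616%
Ex-post: (1 + 0.0410)/(1 − 0.0230) − 1 = 6.5507%
Difference (ex-post − ex-ante) = 3.9891% → 3.99%.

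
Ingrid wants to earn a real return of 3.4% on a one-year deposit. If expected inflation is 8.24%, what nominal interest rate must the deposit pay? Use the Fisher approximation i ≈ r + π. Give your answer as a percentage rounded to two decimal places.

i ≈ r + π = 3.4% + 8.24% = 11.64%.

11.64%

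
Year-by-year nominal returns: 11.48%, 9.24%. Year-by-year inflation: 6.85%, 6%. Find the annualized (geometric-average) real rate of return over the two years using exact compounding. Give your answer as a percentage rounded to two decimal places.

Compound the nominal returns: 1.1148 × 1.0924 = 1.21780752.
Compound inflation: 1.0685 × 1.0600 = 1.13261000.
Deflate: 1.21780752 / 1.13261000 = 1.07522229.
Annualized real rate = 1.07522229^(1/2) − 1 = 3.6929% → 3.69%.

3.69%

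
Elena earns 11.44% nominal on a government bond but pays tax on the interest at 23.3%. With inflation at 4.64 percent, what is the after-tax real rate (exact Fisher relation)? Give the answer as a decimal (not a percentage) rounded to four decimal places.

0.0395

After-tax nominal return = 11.44% × (1 − 0.233) = 8.77448%.
1 + r = 1.0877448 / 1.04640 = 1.039511
After-tax real rate = 1.039511 − 1 → 0.0395.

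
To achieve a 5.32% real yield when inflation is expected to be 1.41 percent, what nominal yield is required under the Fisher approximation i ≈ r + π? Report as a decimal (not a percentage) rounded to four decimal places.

i ≈ r + π = 5.32% + 1.41% = 0.0673.

0.0673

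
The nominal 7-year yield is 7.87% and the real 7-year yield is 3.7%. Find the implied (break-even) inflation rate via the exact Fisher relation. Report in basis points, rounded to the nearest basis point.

(1 + π) = (1 + i)/(1 + r) = 1.07870 / 1.03700 = 1.040212
Break-even inflation = 1.040212 − 1 → 402 basis points.

402 basis points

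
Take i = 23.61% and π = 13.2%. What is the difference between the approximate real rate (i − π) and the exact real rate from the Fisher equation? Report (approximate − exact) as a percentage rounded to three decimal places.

1.214%

Approximate: r ≈ 23.610% − 13.200% = 10.4100%
Exact: (1 + 0.2361)/(1 + 0.1320) − 1 = 9.1961%
Error = 10.4100% − 9.1961% = 1.2139% → 1.214%.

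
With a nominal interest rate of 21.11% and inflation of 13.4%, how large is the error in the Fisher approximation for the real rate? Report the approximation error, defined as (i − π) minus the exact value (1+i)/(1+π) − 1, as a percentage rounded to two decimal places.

Approximate: r ≈ 21.110% − 13.400% = 7.7100%
Exact: (1 + 0.2111)/(1 + 0.1340) − 1 = 6.7989%
Error = 7.7100% − 6.7989% = 0.9111% → 0.91%.

0.91%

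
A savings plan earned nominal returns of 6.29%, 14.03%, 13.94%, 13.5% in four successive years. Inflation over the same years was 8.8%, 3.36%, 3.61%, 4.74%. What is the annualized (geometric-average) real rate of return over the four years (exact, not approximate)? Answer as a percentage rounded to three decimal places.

6.456%

Nominal growth factor = 1.0629 × 1.1403 × 1.1394 × 1.1350 = 1.567413590
Price-level growth factor = 1.0880 × 1.0336 × 1.0361 × 1.0474 = 1.220381567
Real growth factor = 1.567413590 / 1.220381567 = 1.284363541
Annualized real rate = 1.284363541^(1/4) − 1 = 6.45645% → 6.456%.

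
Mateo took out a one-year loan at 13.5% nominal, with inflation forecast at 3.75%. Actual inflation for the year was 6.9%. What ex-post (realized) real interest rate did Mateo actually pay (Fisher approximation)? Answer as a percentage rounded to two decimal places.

Ex-post: 13.5% − 6.9% = 6.600%
So the realized real rate is 6.60%.

6.60%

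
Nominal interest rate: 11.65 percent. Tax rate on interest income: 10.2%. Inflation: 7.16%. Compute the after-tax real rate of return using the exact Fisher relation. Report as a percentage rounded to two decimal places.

After-tax nominal return = 11.65% × (1 − 0.102) = 10.4617%.
1 + r = 1.104617 / 1.07160 = 1.030811
After-tax real rate = 1.030811 − 1 → 3.08%.

3.08%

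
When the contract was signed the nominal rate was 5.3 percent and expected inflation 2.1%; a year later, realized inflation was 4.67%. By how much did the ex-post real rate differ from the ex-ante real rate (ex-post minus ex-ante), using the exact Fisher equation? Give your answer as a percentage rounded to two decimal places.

-2.53%

Ex-ante: (1 + 0.0530)/(1 + 0.0210) − 1 = 3.1342%
Ex-post: (1 + 0.0530)/(1 + 0.0467) − 1 = 0.6019%
Difference (ex-post − ex-ante) = -2.5323% → -2.53%.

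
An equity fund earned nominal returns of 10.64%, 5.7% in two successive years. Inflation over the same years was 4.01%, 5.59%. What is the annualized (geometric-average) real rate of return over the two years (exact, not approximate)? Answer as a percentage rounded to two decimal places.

Compound the nominal returns: 1.1064 × 1.0570 = 1.16946480.
Compound inflation: 1.0401 × 1.0559 = 1.09824159.
Deflate: 1.16946480 / 1.09824159 = 1.06485204.
Annualized real rate = 1.06485204^(1/2) − 1 = 3.1917% → 3.19%.

3.19%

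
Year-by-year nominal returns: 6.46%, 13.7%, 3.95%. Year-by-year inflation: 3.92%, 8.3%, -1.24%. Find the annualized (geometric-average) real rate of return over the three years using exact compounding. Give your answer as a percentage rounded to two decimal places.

4.22%

Nominal growth factor = 1.0646 × 1.1370 × 1.0395 = 1.25826298
Price-level growth factor = 1.0392 × 1.0830 × 0.9876 = 1.11149798
Real growth factor = 1.25826298 / 1.11149798 = 1.13204253
Annualized real rate = 1.13204253^(1/3) − 1 = 4.2208% → 4.22%.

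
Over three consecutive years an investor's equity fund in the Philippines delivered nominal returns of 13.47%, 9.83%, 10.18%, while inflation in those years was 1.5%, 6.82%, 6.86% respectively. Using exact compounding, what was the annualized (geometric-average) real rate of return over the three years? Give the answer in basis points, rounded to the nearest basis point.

583 basis points

Nominal growth factor = 1.1347 × 1.0983 × 1.1018 = 1.37310834
Price-level growth factor = 1.0150 × 1.0682 × 1.0686 = 1.15860070
Real growth factor = 1.37310834 / 1.15860070 = 1.18514372
Annualized real rate = 1.18514372^(1/3) − 1 = 5.8255% → 583 basis points.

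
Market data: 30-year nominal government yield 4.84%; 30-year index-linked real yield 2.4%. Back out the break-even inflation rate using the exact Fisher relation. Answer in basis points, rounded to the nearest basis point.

(1 + π) = (1 + i)/(1 + r) = 1.04840 / 1.02400 = 1.023828
Break-even inflation = 1.023828 − 1 → 238 basis points.

238 basis points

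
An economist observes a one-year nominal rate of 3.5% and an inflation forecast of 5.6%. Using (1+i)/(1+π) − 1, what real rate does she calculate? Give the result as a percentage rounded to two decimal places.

1 + r = 1.03500 / 1.05600 = 0.980114
r = 0.980114 − 1 = -1.9886%, i.e. -1.99%.

-1.99%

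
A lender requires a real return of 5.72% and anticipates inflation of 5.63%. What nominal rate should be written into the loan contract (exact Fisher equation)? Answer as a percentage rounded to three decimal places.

11.672%

(1 + i) = (1 + r)(1 + π) = 1.05720 × 1.05630 = 1.11672036
i = 1.11672036 − 1, so the required nominal rate is 11.672%.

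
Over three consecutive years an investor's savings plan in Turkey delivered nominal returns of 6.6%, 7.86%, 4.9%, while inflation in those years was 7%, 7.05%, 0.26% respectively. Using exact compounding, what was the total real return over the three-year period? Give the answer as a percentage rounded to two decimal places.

Compound the nominal returns: 1.0660 × 1.0786 × 1.0490 = 1.206127.
Compound inflation: 1.0700 × 1.0705 × 1.0026 = 1.148413.
Deflate: 1.206127 / 1.148413 = 1.050255.
Total real return = 1.050255 − 1 → 5.03%.

5.03%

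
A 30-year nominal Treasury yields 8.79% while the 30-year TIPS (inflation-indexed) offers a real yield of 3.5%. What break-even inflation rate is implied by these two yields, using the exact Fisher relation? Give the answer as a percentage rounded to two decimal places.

5.11%

(1 + π) = (1 + i)/(1 + r) = 1.08790 / 1.03500 = 1.051111
Break-even inflation = 1.051111 − 1 → 5.11%.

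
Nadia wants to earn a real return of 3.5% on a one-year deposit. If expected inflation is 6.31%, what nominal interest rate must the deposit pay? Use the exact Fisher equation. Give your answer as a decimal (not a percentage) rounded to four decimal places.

0.1003

(1 + i) = (1 + r)(1 + π) = 1.03500 × 1.06310 = 1.1003085
i = 1.1003085 − 1, so the required nominal rate is 0.1003.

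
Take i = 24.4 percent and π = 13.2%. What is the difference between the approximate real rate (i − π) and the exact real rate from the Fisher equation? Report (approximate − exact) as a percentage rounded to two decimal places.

1.31%

Approximate: r ≈ 24.400% − 13.200% = 11.2000%
Exact: (1 + 0.2440)/(1 + 0.1320) − 1 = 9.8940%
Error = 11.2000% − 9.8940% = 1.3060% → 1.31%.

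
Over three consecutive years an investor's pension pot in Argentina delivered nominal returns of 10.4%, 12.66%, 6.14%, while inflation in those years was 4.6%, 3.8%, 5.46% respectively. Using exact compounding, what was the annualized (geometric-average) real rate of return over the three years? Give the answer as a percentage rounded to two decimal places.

Nominal growth factor = 1.1040 × 1.1266 × 1.0614 = 1.32013366
Price-level growth factor = 1.0460 × 1.0380 × 1.0546 = 1.14502984
Real growth factor = 1.32013366 / 1.14502984 = 1.15292511
Annualized real rate = 1.15292511^(1/3) − 1 = 4.8577% → 4.86%.

4.86%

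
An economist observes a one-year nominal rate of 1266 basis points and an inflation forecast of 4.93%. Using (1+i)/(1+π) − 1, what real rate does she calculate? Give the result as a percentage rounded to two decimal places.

7.37%

By the Fisher identity, 1 + r = (1 + i)/(1 + π).
1 + r = 1.12660 / 1.04930 = 1.073668
r = 1.073668 − 1 = 7.3668%, i.e. 7.37%.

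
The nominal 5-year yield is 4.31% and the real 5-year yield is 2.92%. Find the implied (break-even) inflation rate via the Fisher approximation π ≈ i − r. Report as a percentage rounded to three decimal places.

π ≈ i − r = 4.31% − 2.92% → 1.390%.

1.390%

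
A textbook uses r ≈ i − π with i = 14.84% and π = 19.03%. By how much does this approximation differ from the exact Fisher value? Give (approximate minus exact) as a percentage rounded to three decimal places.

Approximate: r ≈ 14.840% − 19.030% = -4.1900%
Exact: (1 + 0.1484)/(1 + 0.1903) − 1 = -3.5201%
Error = -4.1900% − (-3.5201%) = -0.6699% → -0.670%.

-0.670%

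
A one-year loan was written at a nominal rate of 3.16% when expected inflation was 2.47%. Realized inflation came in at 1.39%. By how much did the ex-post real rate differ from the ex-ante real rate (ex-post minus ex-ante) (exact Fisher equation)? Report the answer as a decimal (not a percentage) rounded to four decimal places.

0.0107

Ex-ante: (1 + 0.0316)/(1 + 0.0247) − 1 = 0.6734%
Ex-post: (1 + 0.0316)/(1 + 0.0139) − 1 = 1.7457%
Difference (ex-post − ex-ante) = 1.0724% → 0.0107.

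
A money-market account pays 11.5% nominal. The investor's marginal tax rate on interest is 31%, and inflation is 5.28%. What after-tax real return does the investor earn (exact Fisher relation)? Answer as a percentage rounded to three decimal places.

2.522%

After-tax nominal return = 11.5% × (1 − 0.31) = 7.9350%.
1 + r = 1.07935 / 1.05280 = 1.025218
After-tax real rate = 1.025218 − 1 → 2.522%.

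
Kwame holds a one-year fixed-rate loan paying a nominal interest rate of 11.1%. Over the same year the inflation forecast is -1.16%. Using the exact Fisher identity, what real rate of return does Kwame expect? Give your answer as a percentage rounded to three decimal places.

By the Fisher identity, 1 + r = (1 + i)/(1 + π).
1 + r = 1.11100 / 0.98840 = 1.124039
r = 1.124039 − 1 = 12.4039%, i.e. 12.404%.

12.404%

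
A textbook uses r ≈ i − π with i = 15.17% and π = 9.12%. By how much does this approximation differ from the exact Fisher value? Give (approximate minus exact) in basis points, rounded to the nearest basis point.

Approximate: r ≈ 15.170% − 9.120% = 6.0500%
Exact: (1 + 0.1517)/(1 + 0.0912) − 1 = 5.5444%
Error = 6.0500% − 5.5444% = 0.5056% → 51 basis points.

51 basis points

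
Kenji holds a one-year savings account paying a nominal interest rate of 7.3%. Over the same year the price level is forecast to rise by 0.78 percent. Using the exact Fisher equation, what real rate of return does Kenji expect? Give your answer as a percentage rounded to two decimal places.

By the Fisher equation, 1 + r = (1 + i)/(1 + π).
1 + r = 1.07300 / 1.00780 = 1.064695
r = 1.064695 − 1 = 6.4695%, i.e. 6.47%.

6.47%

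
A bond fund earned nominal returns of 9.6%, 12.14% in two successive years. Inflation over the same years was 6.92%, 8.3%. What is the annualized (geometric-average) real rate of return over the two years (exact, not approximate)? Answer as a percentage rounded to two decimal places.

3.02%

Nominal growth factor = 1.0960 × 1.1214 = 1.22905440
Price-level growth factor = 1.0692 × 1.0830 = 1.15794360
Real growth factor = 1.22905440 / 1.15794360 = 1.06141128
Annualized real rate = 1.06141128^(1/2) − 1 = 3.0248% → 3.02%.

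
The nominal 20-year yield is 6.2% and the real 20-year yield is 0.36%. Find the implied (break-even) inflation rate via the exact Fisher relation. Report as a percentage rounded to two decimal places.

(1 + π) = (1 + i)/(1 + r) = 1.06200 / 1.00360 = 1.058191
Break-even inflation = 1.058191 − 1 → 5.82%.

5.82%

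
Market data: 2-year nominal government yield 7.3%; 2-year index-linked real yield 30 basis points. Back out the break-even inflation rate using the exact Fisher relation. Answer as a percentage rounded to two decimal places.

(1 + π) = (1 + i)/(1 + r) = 1.07300 / 1.00300 = 1.069791
Break-even inflation = 1.069791 − 1 → 6.98%.

6.98%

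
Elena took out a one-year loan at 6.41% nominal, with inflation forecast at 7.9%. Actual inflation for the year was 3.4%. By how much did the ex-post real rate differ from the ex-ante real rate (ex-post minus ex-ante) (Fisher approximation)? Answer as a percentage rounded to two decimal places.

Ex-ante: 6.41% − 7.9% = -1.490%
Ex-post: 6.41% − 3.4% = 3.010%
Difference (ex-post − ex-ante) = 4.5000% → 4.50%.

4.50%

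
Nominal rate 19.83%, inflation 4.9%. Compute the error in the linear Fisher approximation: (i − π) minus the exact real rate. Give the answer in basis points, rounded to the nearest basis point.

Approximate: r ≈ 19.830% − 4.900% = 14.9300%
Exact: (1 + 0.1983)/(1 + 0.0490) − 1 = 14.2326%
Error = 14.9300% − 14.2326% = 0.6974% → 70 basis points.

70 basis points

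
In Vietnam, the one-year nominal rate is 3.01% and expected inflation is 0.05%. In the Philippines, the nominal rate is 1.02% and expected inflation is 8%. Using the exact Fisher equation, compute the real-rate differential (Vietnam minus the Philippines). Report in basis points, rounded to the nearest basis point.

942 basis points

Vietnam: (1 + 0.0301)/(1 + 0.0005) − 1 = 2.9585%
The Philippines: (1 + 0.0102)/(1 + 0.0800) − 1 = -6.4630%
Differential = 2.9585% − (-6.4630%) = 9.4215% → 942 basis points.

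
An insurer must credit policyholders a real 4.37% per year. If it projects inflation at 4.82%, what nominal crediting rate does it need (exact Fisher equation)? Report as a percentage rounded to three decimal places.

9.401%

(1 + i) = (1 + r)(1 + π) = 1.04370 × 1.04820 = 1.09400634
i = 1.09400634 − 1, so the required nominal rate is 9.401%.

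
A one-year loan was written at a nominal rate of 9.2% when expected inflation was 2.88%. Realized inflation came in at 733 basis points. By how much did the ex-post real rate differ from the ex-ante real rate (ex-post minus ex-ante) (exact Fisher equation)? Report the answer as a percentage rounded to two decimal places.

-4.40%

Ex-ante: (1 + 0.0920)/(1 + 0.0288) − 1 = 6.1431%
Ex-post: (1 + 0.0920)/(1 + 0.0733) − 1 = 1.7423%
Difference (ex-post − ex-ante) = -4.4008% → -4.40%.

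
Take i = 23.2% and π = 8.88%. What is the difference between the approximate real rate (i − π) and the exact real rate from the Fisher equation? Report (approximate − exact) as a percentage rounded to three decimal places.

1.168%

Approximate: r ≈ 23.200% − 8.880% = 14.3200%
Exact: (1 + 0.2320)/(1 + 0.0888) − 1 = 13.1521%
Error = 14.3200% − 13.1521% = 1.1679% → 1.168%.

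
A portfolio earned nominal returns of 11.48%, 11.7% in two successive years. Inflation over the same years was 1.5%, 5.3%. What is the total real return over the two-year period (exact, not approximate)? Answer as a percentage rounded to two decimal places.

16.51%

Compound the nominal returns: 1.1148 × 1.1170 = 1.245232.
Compound inflation: 1.0150 × 1.0530 = 1.068795.
Deflate: 1.245232 / 1.068795 = 1.165080.
Total real return = 1.165080 − 1 → 16.51%.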